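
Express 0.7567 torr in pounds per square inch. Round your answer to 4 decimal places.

1 torr = 0.0193368 pounds per square inch.
Thus 0.7567 × 0.0193368 ≈ 0.0146 psi.

0.0146 psi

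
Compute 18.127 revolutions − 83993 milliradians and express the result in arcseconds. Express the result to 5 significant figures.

6.1678 × 10^6 arcsec

18.127 rev = 2.34926 × 10^7 arcsec and 83993 mrad = 1.73248 × 10^7 arcsec.
2.34926 × 10^7 − 1.73248 × 10^7 ≈ 6.1678 × 10^6 arcsec.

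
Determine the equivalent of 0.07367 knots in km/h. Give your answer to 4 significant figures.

1 knot = 1.85200 kilometers per hour.
So 0.07367 × 1.85200 ≈ 0.1364 km/h.

0.1364 kilometers per hour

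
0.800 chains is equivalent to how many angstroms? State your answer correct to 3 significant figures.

1.61 × 10^11 Å

1 chain = 2.01168 × 10^11 Å.
0.800 × 2.01168 × 10^11 ≈ 1.61 × 10^11 Å.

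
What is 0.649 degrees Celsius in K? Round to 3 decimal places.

K = °C + 273.15.
Applying the formula gives 273.799 K.

273.799 kelvins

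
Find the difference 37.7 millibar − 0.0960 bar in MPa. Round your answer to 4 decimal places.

37.7 mbar = 0.00377000 MPa and 0.0960 bar = 0.00960000 MPa.
0.00377000 − 0.00960000 ≈ -0.0058 MPa.

-0.0058 megapascals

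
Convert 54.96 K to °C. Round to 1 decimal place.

-218.2 degrees Celsius

K = °C + 273.15.
Applying the formula gives -218.2 °C.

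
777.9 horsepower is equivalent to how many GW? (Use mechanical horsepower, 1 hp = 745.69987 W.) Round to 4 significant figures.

1 horsepower = 7.45700e-7 gigawatts.
So 777.9 × 7.45700e-7 ≈ 0.0005801 GW.

0.0005801 gigawatts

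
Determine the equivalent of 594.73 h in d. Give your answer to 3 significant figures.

24.8 d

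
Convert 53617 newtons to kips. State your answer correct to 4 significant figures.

12.05 kip

1 newton = 0.000224809 kip.
Then 53617 × 0.000224809 ≈ 12.05 kip.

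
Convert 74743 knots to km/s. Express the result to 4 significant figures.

1 knot = 0.000514444 kilometers per second.
So 74743 × 0.000514444 ≈ 38.45 km/s.

38.45 km/s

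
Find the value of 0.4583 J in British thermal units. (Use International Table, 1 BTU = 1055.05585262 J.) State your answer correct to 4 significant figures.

1 J = 0.000947817 British thermal units.
Thus 0.4583 × 0.000947817 ≈ 0.0004344 BTU.

0.0004344 BTU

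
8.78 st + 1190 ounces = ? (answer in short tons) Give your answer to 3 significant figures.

8.78 st = 0.0614600 short ton and 1190 oz = 0.0371875 short ton.
0.0614600 + 0.0371875 ≈ 0.0986 short ton.

0.0986 short ton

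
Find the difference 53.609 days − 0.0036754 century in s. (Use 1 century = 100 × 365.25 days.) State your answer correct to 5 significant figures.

53.609 d = 4.63182 × 10^6 s and 0.0036754 century = 1.15987 × 10^7 s.
4.63182 × 10^6 − 1.15987 × 10^7 ≈ -6.9669 × 10^6 s.

-6.9669 × 10^6 s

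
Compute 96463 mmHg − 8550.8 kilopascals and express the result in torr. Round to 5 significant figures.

32327 torr

96463 mmHg = 96463.0 torr and 8550.8 kPa = 64136.3 torr.
96463.0 − 64136.3 ≈ 32327 torr.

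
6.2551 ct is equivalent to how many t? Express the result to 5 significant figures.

1.2510 × 10^-6 metric tons

1 carat = 2.00000 × 10^-7 t.
Thus 6.2551 × 2.00000 × 10^-7 ≈ 1.2510 × 10^-6 t.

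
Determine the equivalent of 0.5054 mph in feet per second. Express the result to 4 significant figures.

1 mile per hour = 1.46667 ft/s.
0.5054 × 1.46667 ≈ 0.7413 ft/s.

0.7413 feet per second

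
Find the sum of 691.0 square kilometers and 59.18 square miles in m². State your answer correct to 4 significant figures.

691.0 km² = 6.91000 × 10^8 m² and 59.18 mi² = 1.53275 × 10^8 m².
6.91000 × 10^8 + 1.53275 × 10^8 ≈ 8.443 × 10^8 m².

8.443 × 10^8 m²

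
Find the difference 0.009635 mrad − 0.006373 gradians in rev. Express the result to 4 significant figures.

-1.440 × 10^-5 revolutions

0.009635 mrad = 1.53346 × 10^-6 rev and 0.006373 grad = 1.59325 × 10^-5 rev.
1.53346 × 10^-6 − 1.59325 × 10^-5 ≈ -1.440 × 10^-5 rev.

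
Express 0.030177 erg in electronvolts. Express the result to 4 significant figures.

1.884e+10 electronvolts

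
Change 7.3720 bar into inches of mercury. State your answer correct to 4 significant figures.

217.7 inHg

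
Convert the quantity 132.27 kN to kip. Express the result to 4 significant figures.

1 kilonewton = 0.224809 kip.
Thus 132.27 × 0.224809 ≈ 29.74 kip.

29.74 kip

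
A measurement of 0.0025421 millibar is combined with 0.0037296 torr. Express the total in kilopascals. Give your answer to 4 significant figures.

0.0007514 kilopascals

0.0025421 mbar = 0.000254210 kPa and 0.0037296 torr = 0.000497239 kPa.
0.000254210 + 0.000497239 ≈ 0.0007514 kPa.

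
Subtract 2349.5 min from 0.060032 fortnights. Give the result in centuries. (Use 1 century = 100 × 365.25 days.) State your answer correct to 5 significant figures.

-2.1660 × 10^-5 centuries

0.060032 fortnight = 2.301021 × 10^-5 century and 2349.5 min = 4.467070 × 10^-5 century.
2.301021 × 10^-5 − 4.467070 × 10^-5 ≈ -2.1660 × 10^-5 century.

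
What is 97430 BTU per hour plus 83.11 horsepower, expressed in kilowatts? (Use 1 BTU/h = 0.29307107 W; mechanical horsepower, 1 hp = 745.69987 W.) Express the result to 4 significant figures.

90.53 kilowatts

97430 BTU/h = 28.5539 kW and 83.11 hp = 61.9751 kW.
28.5539 + 61.9751 ≈ 90.53 kW.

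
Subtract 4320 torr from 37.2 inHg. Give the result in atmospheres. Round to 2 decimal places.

37.2 inHg = 1.24326 atm and 4320 torr = 5.68421 atm.
1.24326 − 5.68421 ≈ -4.44 atm.

-4.44 atm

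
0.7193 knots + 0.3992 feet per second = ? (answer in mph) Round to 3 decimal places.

1.100 miles per hour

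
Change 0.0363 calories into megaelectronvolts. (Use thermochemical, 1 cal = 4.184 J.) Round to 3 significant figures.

1 calorie = 2.61145 × 10^13 MeV.
So 0.0363 × 2.61145 × 10^13 ≈ 9.48 × 10^11 MeV.

9.48 × 10^11 MeV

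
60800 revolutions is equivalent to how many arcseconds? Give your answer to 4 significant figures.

7.880e+10 arcsec

1 rev = 1.29600e+6 arcseconds.
60800 × 1.29600e+6 ≈ 7.880e+10 arcsec.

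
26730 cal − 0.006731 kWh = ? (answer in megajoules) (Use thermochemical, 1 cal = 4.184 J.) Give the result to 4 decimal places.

26730 cal = 0.111838 MJ and 0.006731 kWh = 0.0242316 MJ.
0.111838 − 0.0242316 ≈ 0.0876 MJ.

0.0876 megajoules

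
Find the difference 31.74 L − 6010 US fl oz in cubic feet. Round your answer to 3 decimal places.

-5.156 ft³

31.74 L = 1.12089 ft³ and 6010 US fl oz = 6.27672 ft³.
1.12089 − 6.27672 ≈ -5.156 ft³.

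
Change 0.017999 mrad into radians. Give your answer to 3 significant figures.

1.80 × 10^-5 radians

1 milliradian = 0.00100000 radians.
Thus 0.017999 × 0.00100000 ≈ 1.80 × 10^-5 rad.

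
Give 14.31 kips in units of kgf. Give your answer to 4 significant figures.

6491 kgf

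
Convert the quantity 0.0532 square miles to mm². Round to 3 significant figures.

1 mi² = 2.58999e+12 mm².
Thus 0.0532 × 2.58999e+12 ≈ 1.38e+11 mm².

1.38e+11 mm²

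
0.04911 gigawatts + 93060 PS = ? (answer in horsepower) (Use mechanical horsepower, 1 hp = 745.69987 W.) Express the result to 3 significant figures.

158000 horsepower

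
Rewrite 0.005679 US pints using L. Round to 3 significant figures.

0.00269 L

1 US pt = 0.473176 L.
Then 0.005679 × 0.473176 ≈ 0.00269 L.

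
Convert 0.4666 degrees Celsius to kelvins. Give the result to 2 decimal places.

273.62 kelvins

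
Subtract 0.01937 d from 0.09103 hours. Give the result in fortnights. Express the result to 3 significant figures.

-0.00111 fortnight

0.09103 h = 0.000270923 fortnight and 0.01937 d = 0.00138357 fortnight.
0.000270923 − 0.00138357 ≈ -0.00111 fortnight.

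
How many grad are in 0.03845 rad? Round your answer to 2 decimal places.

2.45 gradians

1 rad = 63.6620 gradians.
So 0.03845 × 63.6620 ≈ 2.45 grad.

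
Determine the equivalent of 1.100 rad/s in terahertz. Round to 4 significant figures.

1 rad/s = 1.59155e-13 THz.
1.100 × 1.59155e-13 ≈ 1.751e-13 THz.

1.751e-13 THz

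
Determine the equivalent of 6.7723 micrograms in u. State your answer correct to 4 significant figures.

1 microgram = 6.02214 × 10^17 atomic mass units.
Then 6.7723 × 6.02214 × 10^17 ≈ 4.078 × 10^18 u.

4.078 × 10^18 u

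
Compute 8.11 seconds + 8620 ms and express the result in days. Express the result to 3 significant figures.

8.11 s = 9.38657e-5 d and 8620 ms = 9.97685e-5 d.
9.38657e-5 + 9.97685e-5 ≈ 0.000194 d.

0.000194 d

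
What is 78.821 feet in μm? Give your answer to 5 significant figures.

2.4025 × 10^7 micrometers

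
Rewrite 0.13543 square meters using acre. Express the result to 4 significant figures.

1 m² = 0.000247105 acre.
Then 0.13543 × 0.000247105 ≈ 3.347 × 10^-5 acre.

3.347 × 10^-5 acres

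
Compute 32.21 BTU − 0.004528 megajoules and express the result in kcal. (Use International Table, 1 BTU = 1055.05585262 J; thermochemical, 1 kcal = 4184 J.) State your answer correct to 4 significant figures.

32.21 BTU = 8.12222 kcal and 0.004528 MJ = 1.08222 kcal.
8.12222 − 1.08222 ≈ 7.040 kcal.

7.040 kcal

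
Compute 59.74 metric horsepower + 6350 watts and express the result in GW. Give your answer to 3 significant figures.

59.74 PS = 4.39387e-5 GW and 6350 W = 6.35000e-6 GW.
4.39387e-5 + 6.35000e-6 ≈ 5.03e-5 GW.

5.03e-5 GW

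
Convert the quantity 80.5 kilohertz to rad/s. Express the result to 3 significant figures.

1 kHz = 6283.19 radians per second.
So 80.5 × 6283.19 ≈ 506000 rad/s.

506000 rad/s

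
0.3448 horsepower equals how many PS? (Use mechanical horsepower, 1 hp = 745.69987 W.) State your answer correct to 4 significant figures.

1 horsepower = 1.01387 metric horsepower.
0.3448 × 1.01387 ≈ 0.3496 PS.

0.3496 metric horsepower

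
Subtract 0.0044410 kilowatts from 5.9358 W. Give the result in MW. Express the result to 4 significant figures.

5.9358 W = 5.93580 × 10^-6 MW and 0.0044410 kW = 4.44100 × 10^-6 MW.
5.93580 × 10^-6 − 4.44100 × 10^-6 ≈ 1.495 × 10^-6 MW.

1.495 × 10^-6 MW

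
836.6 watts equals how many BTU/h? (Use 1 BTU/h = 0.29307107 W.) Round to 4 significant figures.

2855 BTU/h

1 W = 3.41214 BTU per hour.
So 836.6 × 3.41214 ≈ 2855 BTU/h.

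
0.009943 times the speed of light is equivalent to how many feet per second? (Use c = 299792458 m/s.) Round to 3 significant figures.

9.78e+6 feet per second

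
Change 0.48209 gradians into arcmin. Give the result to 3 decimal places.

26.033 arcmin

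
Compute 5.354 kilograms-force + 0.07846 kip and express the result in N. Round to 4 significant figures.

5.354 kgf = 52.5048 N and 0.07846 kip = 349.007 N.
52.5048 + 349.007 ≈ 401.5 N.

401.5 N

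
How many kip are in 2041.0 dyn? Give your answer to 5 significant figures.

4.5884e-6 kip

1 dyn = 2.24809e-9 kip.
Then 2041.0 × 2.24809e-9 ≈ 4.5884e-6 kip.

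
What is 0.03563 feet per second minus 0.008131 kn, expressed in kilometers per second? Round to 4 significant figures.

6.677e-6 km/s

0.03563 ft/s = 1.08600e-5 km/s and 0.008131 kn = 4.18295e-6 km/s.
1.08600e-5 − 4.18295e-6 ≈ 6.677e-6 km/s.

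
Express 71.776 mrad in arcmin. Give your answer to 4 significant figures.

246.7 arcminutes

1 milliradian = 3.43775 arcmin.
Thus 71.776 × 3.43775 ≈ 246.7 arcmin.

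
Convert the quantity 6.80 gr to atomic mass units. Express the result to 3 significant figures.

2.65 × 10^23 u

1 grain = 3.90228 × 10^22 atomic mass units.
Thus 6.80 × 3.90228 × 10^22 ≈ 2.65 × 10^23 u.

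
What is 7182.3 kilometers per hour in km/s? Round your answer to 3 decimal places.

1.995 km/s

1 km/h = 0.000277778 km/s.
So 7182.3 × 0.000277778 ≈ 1.995 km/s.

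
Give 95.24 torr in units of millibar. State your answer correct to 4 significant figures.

1 torr = 1.33322 millibar.
So 95.24 × 1.33322 ≈ 127.0 mbar.

127.0 millibar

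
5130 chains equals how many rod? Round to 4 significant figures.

1 chain = 4.00000 rods.
5130 × 4.00000 ≈ 20520 rod.

20520 rods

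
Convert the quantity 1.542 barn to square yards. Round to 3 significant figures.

1 barn = 1.19599 × 10^-28 square yards.
So 1.542 × 1.19599 × 10^-28 ≈ 1.84 × 10^-28 yd².

1.84 × 10^-28 square yards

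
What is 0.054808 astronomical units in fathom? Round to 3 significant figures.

1 au = 8.18011 × 10^10 fathoms.
So 0.054808 × 8.18011 × 10^10 ≈ 4.48 × 10^9 fathom.

4.48 × 10^9 fathom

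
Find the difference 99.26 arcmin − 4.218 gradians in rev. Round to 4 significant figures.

99.26 arcmin = 0.00459537 rev and 4.218 grad = 0.0105450 rev.
0.00459537 − 0.0105450 ≈ -0.005950 rev.

-0.005950 rev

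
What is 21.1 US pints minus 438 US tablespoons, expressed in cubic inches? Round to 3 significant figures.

214 cubic inches

21.1 US pt = 609.2625 in³ and 438 US tbsp = 395.2266 in³.
609.2625 − 395.2266 ≈ 214 in³.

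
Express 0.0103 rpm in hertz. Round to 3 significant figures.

0.000172 hertz

1 rpm = 0.0166667 hertz.
Then 0.0103 × 0.0166667 ≈ 0.000172 Hz.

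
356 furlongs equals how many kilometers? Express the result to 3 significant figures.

71.6 km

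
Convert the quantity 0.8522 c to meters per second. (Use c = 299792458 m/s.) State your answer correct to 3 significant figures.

2.55 × 10^8 meters per second

1 c = 2.99792 × 10^8 m/s.
0.8522 × 2.99792 × 10^8 ≈ 2.55 × 10^8 m/s.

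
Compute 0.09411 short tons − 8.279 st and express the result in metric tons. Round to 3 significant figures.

0.09411 short ton = 0.0853752 t and 8.279 st = 0.0525741 t.
0.0853752 − 0.0525741 ≈ 0.0328 t.

0.0328 t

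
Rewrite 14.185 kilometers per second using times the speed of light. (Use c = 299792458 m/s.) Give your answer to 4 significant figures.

1 kilometer per second = 3.33564e-6 times the speed of light.
14.185 × 3.33564e-6 ≈ 4.732e-5 c.

4.732e-5 times the speed of light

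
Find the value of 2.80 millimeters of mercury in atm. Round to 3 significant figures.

0.00368 atmospheres

1 mmHg = 0.00131579 atm.
Then 2.80 × 0.00131579 ≈ 0.00368 atm.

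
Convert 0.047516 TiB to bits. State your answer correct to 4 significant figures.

1 TiB = 8.79609 × 10^12 bit.
0.047516 × 8.79609 × 10^12 ≈ 4.180 × 10^11 bit.

4.180 × 10^11 bits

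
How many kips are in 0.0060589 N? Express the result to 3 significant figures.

1.36 × 10^-6 kip

1 newton = 0.000224809 kip.
0.0060589 × 0.000224809 ≈ 1.36 × 10^-6 kip.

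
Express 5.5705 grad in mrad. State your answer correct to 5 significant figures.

1 gradian = 15.7080 milliradians.
So 5.5705 × 15.7080 ≈ 87.501 mrad.

87.501 mrad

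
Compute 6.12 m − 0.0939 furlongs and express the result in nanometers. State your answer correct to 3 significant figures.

6.12 m = 6.12000e+9 nm and 0.0939 furlong = 1.88897e+10 nm.
6.12000e+9 − 1.88897e+10 ≈ -1.28e+10 nm.

-1.28e+10 nanometers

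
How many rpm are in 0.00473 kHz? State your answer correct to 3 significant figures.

1 kHz = 60000.0 revolutions per minute.
Then 0.00473 × 60000.0 ≈ 284 rpm.

284 revolutions per minute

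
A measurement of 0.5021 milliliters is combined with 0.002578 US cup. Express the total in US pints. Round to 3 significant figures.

0.00235 US pt

0.5021 mL = 0.00106113 US pt and 0.002578 US cup = 0.00128900 US pt.
0.00106113 + 0.00128900 ≈ 0.00235 US pt.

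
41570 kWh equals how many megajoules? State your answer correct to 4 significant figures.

1 kilowatt-hour = 3.60000 MJ.
41570 × 3.60000 ≈ 149700 MJ.

149700 megajoules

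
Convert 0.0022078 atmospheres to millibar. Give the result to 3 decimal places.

2.237 mbar

1 atmosphere = 1013.25 mbar.
Then 0.0022078 × 1013.25 ≈ 2.237 mbar.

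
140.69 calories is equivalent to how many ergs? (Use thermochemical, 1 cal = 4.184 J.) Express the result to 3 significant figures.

1 calorie = 4.18400e+7 erg.
So 140.69 × 4.18400e+7 ≈ 5.89e+9 erg.

5.89e+9 erg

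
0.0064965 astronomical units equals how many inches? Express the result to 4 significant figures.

1 astronomical unit = 5.88968 × 10^12 inches.
Thus 0.0064965 × 5.88968 × 10^12 ≈ 3.826 × 10^10 in.

3.826 × 10^10 in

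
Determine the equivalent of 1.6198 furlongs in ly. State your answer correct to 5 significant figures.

3.4443 × 10^-14 ly

1 furlong = 2.12635 × 10^-14 ly.
1.6198 × 2.12635 × 10^-14 ≈ 3.4443 × 10^-14 ly.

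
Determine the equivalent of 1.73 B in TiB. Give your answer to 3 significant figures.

1 B = 9.09495 × 10^-13 tebibytes.
1.73 × 9.09495 × 10^-13 ≈ 1.57 × 10^-12 TiB.

1.57 × 10^-12 TiB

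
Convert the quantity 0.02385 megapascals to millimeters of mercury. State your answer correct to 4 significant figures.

178.9 mmHg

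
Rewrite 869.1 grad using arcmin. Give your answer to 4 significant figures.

46930 arcminutes

1 grad = 54.0000 arcmin.
869.1 × 54.0000 ≈ 46930 arcmin.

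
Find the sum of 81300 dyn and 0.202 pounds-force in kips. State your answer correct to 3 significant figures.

81300 dyn = 0.000182770 kip and 0.202 lbf = 0.000202000 kip.
0.000182770 + 0.000202000 ≈ 0.000385 kip.

0.000385 kip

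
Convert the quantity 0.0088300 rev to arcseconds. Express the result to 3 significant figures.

1 revolution = 1.29600e+6 arcsec.
0.0088300 × 1.29600e+6 ≈ 11400 arcsec.

11400 arcsec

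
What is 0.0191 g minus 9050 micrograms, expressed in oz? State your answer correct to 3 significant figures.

0.0191 g = 0.000673733 oz and 9050 μg = 0.000319229 oz.
0.000673733 − 0.000319229 ≈ 0.000355 oz.

0.000355 ounces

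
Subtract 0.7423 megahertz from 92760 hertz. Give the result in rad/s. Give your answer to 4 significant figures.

-4.081e+6 rad/s

92760 Hz = 582828 rad/s and 0.7423 MHz = 4.66401e+6 rad/s.
582828 − 4.66401e+6 ≈ -4.081e+6 rad/s.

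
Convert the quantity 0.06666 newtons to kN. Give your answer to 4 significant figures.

6.666e-5 kilonewtons

1 newton = 0.00100000 kilonewtons.
0.06666 × 0.00100000 ≈ 6.666e-5 kN.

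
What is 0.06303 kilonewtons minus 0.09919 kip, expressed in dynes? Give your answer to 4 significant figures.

0.06303 kN = 6.30300 × 10^6 dyn and 0.09919 kip = 4.41219 × 10^7 dyn.
6.30300 × 10^6 − 4.41219 × 10^7 ≈ -3.782 × 10^7 dyn.

-3.782 × 10^7 dyn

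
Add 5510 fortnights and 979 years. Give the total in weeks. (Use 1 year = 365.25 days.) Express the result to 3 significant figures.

62100 weeks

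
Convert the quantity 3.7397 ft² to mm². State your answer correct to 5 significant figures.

347430 mm²

1 square foot = 92903.0 square millimeters.
Then 3.7397 × 92903.0 ≈ 347430 mm².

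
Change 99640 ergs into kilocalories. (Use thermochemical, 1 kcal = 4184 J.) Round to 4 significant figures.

2.381 × 10^-6 kcal

1 erg = 2.39006 × 10^-11 kilocalories.
Thus 99640 × 2.39006 × 10^-11 ≈ 2.381 × 10^-6 kcal.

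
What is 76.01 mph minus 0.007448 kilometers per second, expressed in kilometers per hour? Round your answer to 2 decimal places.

95.51 kilometers per hour

76.01 mph = 122.326 km/h and 0.007448 km/s = 26.8128 km/h.
122.326 − 26.8128 ≈ 95.51 km/h.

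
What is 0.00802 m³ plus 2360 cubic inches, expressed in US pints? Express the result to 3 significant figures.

98.7 US pt

0.00802 m³ = 16.9493 US pt and 2360 in³ = 81.7316 US pt.
16.9493 + 81.7316 ≈ 98.7 US pt.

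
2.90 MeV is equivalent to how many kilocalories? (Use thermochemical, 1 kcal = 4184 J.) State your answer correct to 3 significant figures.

1 MeV = 3.82929e-17 kcal.
So 2.90 × 3.82929e-17 ≈ 1.11e-16 kcal.

1.11e-16 kcal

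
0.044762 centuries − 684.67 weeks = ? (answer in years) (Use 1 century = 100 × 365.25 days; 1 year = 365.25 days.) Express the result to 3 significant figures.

0.044762 century = 4.47620 yr and 684.67 wk = 13.1217 yr.
4.47620 − 13.1217 ≈ -8.65 yr.

-8.65 yr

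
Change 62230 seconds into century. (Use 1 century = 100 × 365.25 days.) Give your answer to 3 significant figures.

1.97e-5 century

1 second = 3.16881e-10 century.
62230 × 3.16881e-10 ≈ 1.97e-5 century.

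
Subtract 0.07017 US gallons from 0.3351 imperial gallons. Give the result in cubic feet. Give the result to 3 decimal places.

0.3351 imp gal = 0.0537982 ft³ and 0.07017 US gal = 0.00938036 ft³.
0.0537982 − 0.00938036 ≈ 0.044 ft³.

0.044 cubic feet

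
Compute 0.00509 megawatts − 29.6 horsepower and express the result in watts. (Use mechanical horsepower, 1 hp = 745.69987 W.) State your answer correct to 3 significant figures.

0.00509 MW = 5090.00 W and 29.6 hp = 22072.7 W.
5090.00 − 22072.7 ≈ -17000 W.

-17000 watts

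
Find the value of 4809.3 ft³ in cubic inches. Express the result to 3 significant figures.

8.31 × 10^6 cubic inches

1 cubic foot = 1728.00 in³.
Thus 4809.3 × 1728.00 ≈ 8.31 × 10^6 in³.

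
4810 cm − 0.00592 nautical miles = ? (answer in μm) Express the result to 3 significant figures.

4810 cm = 4.81000e+7 μm and 0.00592 nmi = 1.09638e+7 μm.
4.81000e+7 − 1.09638e+7 ≈ 3.71e+7 μm.

3.71e+7 micrometers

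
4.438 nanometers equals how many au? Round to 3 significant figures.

1 nanometer = 6.68459e-21 au.
So 4.438 × 6.68459e-21 ≈ 2.97e-20 au.

2.97e-20 astronomical units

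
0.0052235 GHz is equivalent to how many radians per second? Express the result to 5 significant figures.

1 GHz = 6.28319 × 10^9 radians per second.
Then 0.0052235 × 6.28319 × 10^9 ≈ 3.2820 × 10^7 rad/s.

3.2820 × 10^7 radians per second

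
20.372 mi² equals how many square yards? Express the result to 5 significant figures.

6.3104e+7 yd²

1 square mile = 3.09760e+6 yd².
So 20.372 × 3.09760e+6 ≈ 6.3104e+7 yd².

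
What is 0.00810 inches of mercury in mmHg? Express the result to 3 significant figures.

0.206 millimeters of mercury

1 inHg = 25.4000 millimeters of mercury.
Thus 0.00810 × 25.4000 ≈ 0.206 mmHg.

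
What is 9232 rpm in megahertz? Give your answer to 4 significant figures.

1 rpm = 1.66667e-8 MHz.
9232 × 1.66667e-8 ≈ 0.0001539 MHz.

0.0001539 megahertz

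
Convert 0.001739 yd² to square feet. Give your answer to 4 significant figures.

0.01565 ft²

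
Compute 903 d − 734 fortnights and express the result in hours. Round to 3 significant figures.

903 d = 21672.0 h and 734 fortnight = 246624 h.
21672.0 − 246624 ≈ -225000 h.

-225000 h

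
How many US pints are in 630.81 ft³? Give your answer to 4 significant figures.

37750 US pints

1 cubic foot = 59.8442 US pints.
Then 630.81 × 59.8442 ≈ 37750 US pt.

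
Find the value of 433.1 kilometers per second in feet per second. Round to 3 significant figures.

1.42e+6 feet per second

1 km/s = 3280.84 feet per second.
So 433.1 × 3280.84 ≈ 1.42e+6 ft/s.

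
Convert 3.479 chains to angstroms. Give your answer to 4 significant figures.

6.999e+11 angstroms

1 chain = 2.01168e+11 Å.
So 3.479 × 2.01168e+11 ≈ 6.999e+11 Å.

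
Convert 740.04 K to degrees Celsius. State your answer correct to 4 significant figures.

466.9 °C

K = °C + 273.15.
Applying the formula gives 466.9 °C.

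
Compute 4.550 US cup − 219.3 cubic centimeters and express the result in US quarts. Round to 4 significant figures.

4.550 US cup = 1.13750 US qt and 219.3 cm³ = 0.231732 US qt.
1.13750 − 0.231732 ≈ 0.9058 US qt.

0.9058 US qt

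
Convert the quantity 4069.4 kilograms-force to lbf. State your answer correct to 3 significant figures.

1 kgf = 2.20462 pounds-force.
Thus 4069.4 × 2.20462 ≈ 8970 lbf.

8970 pounds-force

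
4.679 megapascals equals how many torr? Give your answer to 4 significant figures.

1 MPa = 7500.62 torr.
4.679 × 7500.62 ≈ 35100 torr.

35100 torr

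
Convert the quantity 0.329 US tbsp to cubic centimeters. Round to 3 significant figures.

4.86 cubic centimeters

1 US tablespoon = 14.7868 cubic centimeters.
Then 0.329 × 14.7868 ≈ 4.86 cm³.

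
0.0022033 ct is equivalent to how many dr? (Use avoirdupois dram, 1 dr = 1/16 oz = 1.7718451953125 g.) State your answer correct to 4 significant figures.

0.0002487 drams

1 carat = 0.112877 dr.
Thus 0.0022033 × 0.112877 ≈ 0.0002487 dr.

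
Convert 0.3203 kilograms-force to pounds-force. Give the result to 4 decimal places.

0.7061 lbf

1 kilogram-force = 2.20462 lbf.
0.3203 × 2.20462 ≈ 0.7061 lbf.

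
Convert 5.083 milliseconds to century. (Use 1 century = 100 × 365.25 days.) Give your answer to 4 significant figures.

1 ms = 3.16881 × 10^-13 century.
So 5.083 × 3.16881 × 10^-13 ≈ 1.611 × 10^-12 century.

1.611 × 10^-12 century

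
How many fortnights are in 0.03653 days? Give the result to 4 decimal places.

0.0026 fortnight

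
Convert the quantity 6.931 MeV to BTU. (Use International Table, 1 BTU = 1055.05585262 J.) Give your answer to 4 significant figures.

1.053 × 10^-15 British thermal units

1 MeV = 1.51857 × 10^-16 BTU.
6.931 × 1.51857 × 10^-16 ≈ 1.053 × 10^-15 BTU.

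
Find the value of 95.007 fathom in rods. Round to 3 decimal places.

34.548 rod

1 fathom = 0.363636 rods.
Then 95.007 × 0.363636 ≈ 34.548 rod.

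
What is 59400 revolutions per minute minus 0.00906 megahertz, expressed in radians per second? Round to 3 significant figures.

-50700 rad/s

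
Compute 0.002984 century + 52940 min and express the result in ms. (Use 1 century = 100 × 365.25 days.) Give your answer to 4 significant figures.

1.259e+10 milliseconds

0.002984 century = 9.41679e+9 ms and 52940 min = 3.17640e+9 ms.
9.41679e+9 + 3.17640e+9 ≈ 1.259e+10 ms.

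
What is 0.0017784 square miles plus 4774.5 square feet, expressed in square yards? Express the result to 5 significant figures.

0.0017784 mi² = 5508.77 yd² and 4774.5 ft² = 530.500 yd².
5508.77 + 530.500 ≈ 6039.3 yd².

6039.3 yd²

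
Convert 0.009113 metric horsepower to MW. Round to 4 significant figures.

6.703e-6 MW

1 PS = 0.000735499 megawatts.
So 0.009113 × 0.000735499 ≈ 6.703e-6 MW.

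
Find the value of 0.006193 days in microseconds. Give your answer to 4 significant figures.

5.351e+8 μs

1 d = 8.64000e+10 microseconds.
Then 0.006193 × 8.64000e+10 ≈ 5.351e+8 μs.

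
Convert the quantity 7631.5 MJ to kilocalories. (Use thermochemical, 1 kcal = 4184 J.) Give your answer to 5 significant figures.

1 MJ = 239.006 kcal.
7631.5 × 239.006 ≈ 1.8240 × 10^6 kcal.

1.8240 × 10^6 kilocalories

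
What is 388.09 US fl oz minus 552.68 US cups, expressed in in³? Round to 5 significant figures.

388.09 US fl oz = 700.381 in³ and 552.68 US cup = 7979.32 in³.
700.381 − 7979.32 ≈ -7278.9 in³.

-7278.9 cubic inches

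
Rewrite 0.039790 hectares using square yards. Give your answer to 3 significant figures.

1 hectare = 11959.9 yd².
0.039790 × 11959.9 ≈ 476 yd².

476 yd²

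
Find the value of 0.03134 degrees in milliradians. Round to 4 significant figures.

0.5470 mrad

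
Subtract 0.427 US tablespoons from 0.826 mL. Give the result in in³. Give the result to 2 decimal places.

0.826 mL = 0.0504056 in³ and 0.427 US tbsp = 0.385301 in³.
0.0504056 − 0.385301 ≈ -0.33 in³.

-0.33 cubic inches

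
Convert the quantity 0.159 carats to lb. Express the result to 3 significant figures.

1 ct = 0.000440925 lb.
Then 0.159 × 0.000440925 ≈ 7.01 × 10^-5 lb.

7.01 × 10^-5 pounds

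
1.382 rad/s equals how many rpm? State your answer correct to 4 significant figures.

13.20 rpm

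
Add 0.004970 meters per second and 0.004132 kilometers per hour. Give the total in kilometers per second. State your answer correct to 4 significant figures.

0.004970 m/s = 4.97000 × 10^-6 km/s and 0.004132 km/h = 1.14778 × 10^-6 km/s.
4.97000 × 10^-6 + 1.14778 × 10^-6 ≈ 6.118 × 10^-6 km/s.

6.118 × 10^-6 km/s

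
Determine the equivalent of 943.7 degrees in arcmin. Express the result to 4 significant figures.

56620 arcmin

1 degree = 60.0000 arcmin.
943.7 × 60.0000 ≈ 56620 arcmin.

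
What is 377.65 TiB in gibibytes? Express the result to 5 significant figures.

386710 GiB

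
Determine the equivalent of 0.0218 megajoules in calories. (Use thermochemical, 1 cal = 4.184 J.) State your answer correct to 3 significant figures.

5210 cal

1 megajoule = 239006 calories.
So 0.0218 × 239006 ≈ 5210 cal.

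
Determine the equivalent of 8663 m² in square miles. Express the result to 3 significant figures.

0.00334 square miles

1 square meter = 3.86102 × 10^-7 square miles.
So 8663 × 3.86102 × 10^-7 ≈ 0.00334 mi².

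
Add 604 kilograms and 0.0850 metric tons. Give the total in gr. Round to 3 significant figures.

604 kg = 9.32114 × 10^6 gr and 0.0850 t = 1.31175 × 10^6 gr.
9.32114 × 10^6 + 1.31175 × 10^6 ≈ 1.06 × 10^7 gr.

1.06 × 10^7 gr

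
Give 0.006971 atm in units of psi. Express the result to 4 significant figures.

1 atmosphere = 14.6959 psi.
0.006971 × 14.6959 ≈ 0.1024 psi.

0.1024 psi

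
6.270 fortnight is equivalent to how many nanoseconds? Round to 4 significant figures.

7.584e+15 ns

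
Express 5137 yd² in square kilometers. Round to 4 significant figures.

0.004295 km²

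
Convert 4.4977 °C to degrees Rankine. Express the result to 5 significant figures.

°R = (°C + 273.15) × 9/5.
Applying the formula gives 499.77 °R.

499.77 °R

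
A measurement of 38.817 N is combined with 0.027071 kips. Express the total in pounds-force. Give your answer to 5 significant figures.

35.797 pounds-force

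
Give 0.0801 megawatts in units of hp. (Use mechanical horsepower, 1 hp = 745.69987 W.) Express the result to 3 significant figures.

1 megawatt = 1341.02 hp.
So 0.0801 × 1341.02 ≈ 107 hp.

107 horsepower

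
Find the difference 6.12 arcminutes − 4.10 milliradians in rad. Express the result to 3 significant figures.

-0.00232 radians

6.12 arcmin = 0.00178024 rad and 4.10 mrad = 0.00410000 rad.
0.00178024 − 0.00410000 ≈ -0.00232 rad.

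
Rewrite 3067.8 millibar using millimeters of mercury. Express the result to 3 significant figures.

1 millibar = 0.750062 mmHg.
Then 3067.8 × 0.750062 ≈ 2300 mmHg.

2300 millimeters of mercury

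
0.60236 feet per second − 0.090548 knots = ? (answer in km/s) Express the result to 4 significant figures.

0.60236 ft/s = 0.000183599 km/s and 0.090548 kn = 4.65819 × 10^-5 km/s.
0.000183599 − 4.65819 × 10^-5 ≈ 0.0001370 km/s.

0.0001370 km/s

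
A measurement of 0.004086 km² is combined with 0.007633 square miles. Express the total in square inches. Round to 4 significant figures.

0.004086 km² = 6.33331 × 10^6 in² and 0.007633 mi² = 3.06426 × 10^7 in².
6.33331 × 10^6 + 3.06426 × 10^7 ≈ 3.698 × 10^7 in².

3.698 × 10^7 square inches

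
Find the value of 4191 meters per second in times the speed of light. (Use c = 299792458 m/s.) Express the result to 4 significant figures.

1 m/s = 3.33564 × 10^-9 c.
4191 × 3.33564 × 10^-9 ≈ 1.398 × 10^-5 c.

1.398 × 10^-5 times the speed of light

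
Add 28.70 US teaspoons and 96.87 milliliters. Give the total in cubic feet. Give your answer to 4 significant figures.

0.008417 ft³

28.70 US tsp = 0.00499561 ft³ and 96.87 mL = 0.00342093 ft³.
0.00499561 + 0.00342093 ≈ 0.008417 ft³.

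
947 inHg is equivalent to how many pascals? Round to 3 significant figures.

3.21e+6 Pa

1 inch of mercury = 3386.39 Pa.
Thus 947 × 3386.39 ≈ 3.21e+6 Pa.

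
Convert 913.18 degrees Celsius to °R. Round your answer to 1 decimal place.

2135.4 °R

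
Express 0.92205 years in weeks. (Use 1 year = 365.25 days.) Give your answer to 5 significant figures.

1 yr = 52.1786 wk.
Thus 0.92205 × 52.1786 ≈ 48.111 wk.

48.111 wk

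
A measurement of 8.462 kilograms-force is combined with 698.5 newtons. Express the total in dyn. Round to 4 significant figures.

7.815e+7 dynes

8.462 kgf = 8.29839e+6 dyn and 698.5 N = 6.98500e+7 dyn.
8.29839e+6 + 6.98500e+7 ≈ 7.815e+7 dyn.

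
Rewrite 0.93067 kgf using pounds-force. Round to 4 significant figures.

2.052 lbf

1 kilogram-force = 2.20462 pounds-force.
So 0.93067 × 2.20462 ≈ 2.052 lbf.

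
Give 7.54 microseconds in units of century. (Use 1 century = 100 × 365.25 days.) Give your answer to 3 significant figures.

2.39e-15 century

1 microsecond = 3.16881e-16 centuries.
7.54 × 3.16881e-16 ≈ 2.39e-15 century.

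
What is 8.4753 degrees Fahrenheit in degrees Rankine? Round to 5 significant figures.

°R = °F + 459.67.
Applying the formula gives 468.15 °R.

468.15 °R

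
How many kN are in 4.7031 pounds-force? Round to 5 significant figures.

1 pound-force = 0.00444822 kilonewtons.
Thus 4.7031 × 0.00444822 ≈ 0.020920 kN.

0.020920 kilonewtons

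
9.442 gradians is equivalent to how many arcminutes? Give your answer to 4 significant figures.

509.9 arcmin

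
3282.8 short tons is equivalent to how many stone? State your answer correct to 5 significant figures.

468970 st

1 short ton = 142.857 stone.
3282.8 × 142.857 ≈ 468970 st.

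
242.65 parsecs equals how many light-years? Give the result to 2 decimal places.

791.42 ly

1 pc = 3.26156 ly.
Then 242.65 × 3.26156 ≈ 791.42 ly.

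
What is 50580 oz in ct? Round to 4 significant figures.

1 oz = 141.748 ct.
Then 50580 × 141.748 ≈ 7.170 × 10^6 ct.

7.170 × 10^6 carats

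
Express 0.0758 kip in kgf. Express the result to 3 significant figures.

34.4 kgf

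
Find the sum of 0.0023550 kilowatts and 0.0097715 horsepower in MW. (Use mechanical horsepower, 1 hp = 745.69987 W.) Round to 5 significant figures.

0.0023550 kW = 2.35500 × 10^-6 MW and 0.0097715 hp = 7.28661 × 10^-6 MW.
2.35500 × 10^-6 + 7.28661 × 10^-6 ≈ 9.6416 × 10^-6 MW.

9.6416 × 10^-6 megawatts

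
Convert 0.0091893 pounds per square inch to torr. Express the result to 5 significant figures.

1 pound per square inch = 51.7149 torr.
0.0091893 × 51.7149 ≈ 0.47522 torr.

0.47522 torr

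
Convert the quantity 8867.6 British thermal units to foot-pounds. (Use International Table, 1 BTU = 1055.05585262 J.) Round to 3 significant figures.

1 BTU = 778.169 ft·lbf.
8867.6 × 778.169 ≈ 6.90 × 10^6 ft·lbf.

6.90 × 10^6 foot-pounds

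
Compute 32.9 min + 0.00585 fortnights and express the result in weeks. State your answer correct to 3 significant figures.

0.0150 weeks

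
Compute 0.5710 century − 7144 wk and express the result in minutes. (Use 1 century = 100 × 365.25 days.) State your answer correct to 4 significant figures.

-4.198e+7 minutes

0.5710 century = 3.00323e+7 min and 7144 wk = 7.20115e+7 min.
3.00323e+7 − 7.20115e+7 ≈ -4.198e+7 min.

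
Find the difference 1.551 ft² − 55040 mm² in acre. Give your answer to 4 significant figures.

1.551 ft² = 3.56061 × 10^-5 acre and 55040 mm² = 1.36007 × 10^-5 acre.
3.56061 × 10^-5 − 1.36007 × 10^-5 ≈ 2.201 × 10^-5 acre.

2.201 × 10^-5 acres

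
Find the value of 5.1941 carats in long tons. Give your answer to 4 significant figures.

1.022e-6 long ton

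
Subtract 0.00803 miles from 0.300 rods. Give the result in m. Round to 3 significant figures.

0.300 rod = 1.50876 m and 0.00803 mi = 12.9230 m.
1.50876 − 12.9230 ≈ -11.4 m.

-11.4 meters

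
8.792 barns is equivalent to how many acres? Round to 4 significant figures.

2.173 × 10^-31 acre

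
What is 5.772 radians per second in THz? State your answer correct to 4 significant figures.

1 rad/s = 1.59155e-13 terahertz.
So 5.772 × 1.59155e-13 ≈ 9.186e-13 THz.

9.186e-13 THz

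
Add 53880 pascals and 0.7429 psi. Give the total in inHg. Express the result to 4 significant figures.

17.42 inches of mercury

53880 Pa = 15.9108 inHg and 0.7429 psi = 1.51256 inHg.
15.9108 + 1.51256 ≈ 17.42 inHg.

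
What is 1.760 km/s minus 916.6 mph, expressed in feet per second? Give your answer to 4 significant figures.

4430 ft/s

1.760 km/s = 5774.28 ft/s and 916.6 mph = 1344.35 ft/s.
5774.28 − 1344.35 ≈ 4430 ft/s.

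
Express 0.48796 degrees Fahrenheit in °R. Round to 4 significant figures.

°R = °F + 459.67.
Applying the formula gives 460.2 °R.

460.2 °R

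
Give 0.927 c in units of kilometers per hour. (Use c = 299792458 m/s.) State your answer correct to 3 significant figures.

1.00 × 10^9 km/h

1 c = 1.07925 × 10^9 km/h.
Thus 0.927 × 1.07925 × 10^9 ≈ 1.00 × 10^9 km/h.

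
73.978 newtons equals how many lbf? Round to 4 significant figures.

16.63 lbf

1 N = 0.224809 lbf.
Thus 73.978 × 0.224809 ≈ 16.63 lbf.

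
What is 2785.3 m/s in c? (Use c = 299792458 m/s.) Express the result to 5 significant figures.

1 meter per second = 3.33564e-9 c.
Then 2785.3 × 3.33564e-9 ≈ 9.2908e-6 c.

9.2908e-6 c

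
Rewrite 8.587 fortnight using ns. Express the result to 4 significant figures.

1 fortnight = 1.20960e+15 nanoseconds.
So 8.587 × 1.20960e+15 ≈ 1.039e+16 ns.

1.039e+16 ns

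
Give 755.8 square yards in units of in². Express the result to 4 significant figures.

1 yd² = 1296.00 in².
Thus 755.8 × 1296.00 ≈ 979500 in².

979500 in²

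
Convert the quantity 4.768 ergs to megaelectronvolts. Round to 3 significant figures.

2.98e+6 megaelectronvolts

1 erg = 624151 megaelectronvolts.
So 4.768 × 624151 ≈ 2.98e+6 MeV.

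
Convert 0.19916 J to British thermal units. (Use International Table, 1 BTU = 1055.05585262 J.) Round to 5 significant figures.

0.00018877 British thermal units

1 joule = 0.000947817 BTU.
So 0.19916 × 0.000947817 ≈ 0.00018877 BTU.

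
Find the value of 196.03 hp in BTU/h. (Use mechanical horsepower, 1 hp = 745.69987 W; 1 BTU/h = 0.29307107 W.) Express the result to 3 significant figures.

1 horsepower = 2544.43 BTU/h.
196.03 × 2544.43 ≈ 499000 BTU/h.

499000 BTU/h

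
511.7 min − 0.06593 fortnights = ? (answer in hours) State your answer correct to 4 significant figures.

-13.62 h

511.7 min = 8.52833 h and 0.06593 fortnight = 22.1525 h.
8.52833 − 22.1525 ≈ -13.62 h.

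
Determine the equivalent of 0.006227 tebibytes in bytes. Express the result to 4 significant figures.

6.847e+9 B

1 TiB = 1.09951e+12 B.
Then 0.006227 × 1.09951e+12 ≈ 6.847e+9 B.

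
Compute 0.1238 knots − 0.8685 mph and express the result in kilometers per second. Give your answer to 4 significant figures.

-0.0003246 kilometers per second

0.1238 kn = 6.36882e-5 km/s and 0.8685 mph = 0.000388254 km/s.
6.36882e-5 − 0.000388254 ≈ -0.0003246 km/s.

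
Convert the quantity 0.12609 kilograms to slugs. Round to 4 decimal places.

1 kg = 0.0685218 slugs.
0.12609 × 0.0685218 ≈ 0.0086 slug.

0.0086 slug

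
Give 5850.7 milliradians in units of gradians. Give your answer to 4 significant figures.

372.5 grad

1 milliradian = 0.0636620 grad.
5850.7 × 0.0636620 ≈ 372.5 grad.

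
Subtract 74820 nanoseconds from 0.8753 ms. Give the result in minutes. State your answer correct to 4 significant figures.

0.8753 ms = 1.45883 × 10^-5 min and 74820 ns = 1.24700 × 10^-6 min.
1.45883 × 10^-5 − 1.24700 × 10^-6 ≈ 1.334 × 10^-5 min.

1.334 × 10^-5 minutes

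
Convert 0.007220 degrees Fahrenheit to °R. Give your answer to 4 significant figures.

459.7 degrees Rankine

°R = °F + 459.67.
Applying the formula gives 459.7 °R.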